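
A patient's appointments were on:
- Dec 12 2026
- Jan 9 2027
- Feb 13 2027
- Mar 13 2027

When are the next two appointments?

Apr 10 2027, May 8 2027

These are Saturdays at 28- or 35-day spacing (28, 35, 28).
The pattern: 2nd Saturday of the month.
April 2027 — 2nd Saturday is Apr 10 2027.
2nd Saturday of May 2027: May 8 2027.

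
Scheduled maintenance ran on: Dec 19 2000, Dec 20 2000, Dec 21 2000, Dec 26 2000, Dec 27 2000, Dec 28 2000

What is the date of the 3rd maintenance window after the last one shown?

Jan 4 2001

Every event lands on a Tuesday or Wednesday or Thursday (gaps cycle 1, 1, 5, 1, 1).
So the schedule is: every Tuesday, Wednesday and Thursday.
The following Tuesday is Jan 2 2001.
Next Wednesday: Jan 3 2001.
Next Thursday: Jan 4 2001.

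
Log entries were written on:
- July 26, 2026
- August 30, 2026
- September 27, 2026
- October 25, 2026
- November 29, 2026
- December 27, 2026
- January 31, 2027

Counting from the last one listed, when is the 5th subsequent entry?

Every date is a Sunday; gaps 35, 28, 28, 35, 28, 35 days.
Each is the last Sunday of its month (at least one falls on the 29th or later, ruling out '4th Sunday').
Last Sunday of February 2027: February 28, 2027.
Last Sunday of March 2027: March 28, 2027.
April 2027 ends with Sunday April 25, 2027.
May 2027 ends with Sunday May 30, 2027.
Last Sunday of June 2027: June 27, 2027.

June 27, 2027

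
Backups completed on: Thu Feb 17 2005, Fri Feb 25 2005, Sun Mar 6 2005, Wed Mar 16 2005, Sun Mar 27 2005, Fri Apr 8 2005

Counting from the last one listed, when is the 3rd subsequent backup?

Fri May 20 2005

Intervals are 8, 9, 10, 11, 12 days — an arithmetic progression with common difference 1.
Next gap: 13 days. Fri Apr 8 2005 + 13 days = Thu Apr 21 2005.
Next gap: 14 days. Thu Apr 21 2005 + 14 days = Thu May 5 2005.
Next gap: 15 days. Thu May 5 2005 + 15 days = Fri May 20 2005.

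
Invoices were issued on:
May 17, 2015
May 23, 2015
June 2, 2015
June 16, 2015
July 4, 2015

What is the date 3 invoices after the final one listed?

September 20, 2015

The spacing grows by 4 each time: 6, 10, 14, 18 days.
Next gap: 22 days. July 4, 2015 + 22 days = July 26, 2015.
Next gap: 26 days. July 26, 2015 + 26 days = August 21, 2015.
Next gap: 30 days. August 21, 2015 + 30 days = September 20, 2015.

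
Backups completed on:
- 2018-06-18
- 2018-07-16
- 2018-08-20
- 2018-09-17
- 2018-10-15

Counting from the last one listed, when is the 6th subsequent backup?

Gaps: 28, 35, 28, 28 days — a mix of 28 and 35. Every date is a Monday.
Each is the 3rd Monday of its month.
November 2018 — 3rd Monday is 2018-11-19.
3rd Monday of December 2018: 2018-12-17.
January 2019 — 3rd Monday is 2019-01-21.
3rd Monday of February 2019: 2019-02-18.
3rd Monday of March 2019: 2019-03-18.
April 2019 — 3rd Monday is 2019-04-15.

2019-04-15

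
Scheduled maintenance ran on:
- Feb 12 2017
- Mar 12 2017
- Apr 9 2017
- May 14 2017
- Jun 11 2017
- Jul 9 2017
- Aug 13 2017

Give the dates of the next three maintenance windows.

These are Sundays at 28- or 35-day spacing (28, 28, 35, 28, 28, 35).
The pattern: 2nd Sunday of the month.
2nd Sunday of September 2017: Sep 10 2017.
October 2017 — 2nd Sunday is Oct 8 2017.
2nd Sunday of November 2017: Nov 12 2017.

Sep 10 2017, Oct 8 2017, Nov 12 2017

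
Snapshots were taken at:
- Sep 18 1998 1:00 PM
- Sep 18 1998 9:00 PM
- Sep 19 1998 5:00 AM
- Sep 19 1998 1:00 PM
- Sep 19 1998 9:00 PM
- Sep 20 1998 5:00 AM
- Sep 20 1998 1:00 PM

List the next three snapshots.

Sep 20 1998 9:00 PM, Sep 21 1998 5:00 AM, Sep 21 1998 1:00 PM

Spacing: 8, 8, 8, 8, 8, 8 h — constant 8 h.
Sep 20 1998 1:00 PM + 8 h = Sep 20 1998 9:00 PM.
Sep 20 1998 9:00 PM + 8 h = Sep 21 1998 5:00 AM.
Sep 21 1998 5:00 AM + 8 h = Sep 21 1998 1:00 PM.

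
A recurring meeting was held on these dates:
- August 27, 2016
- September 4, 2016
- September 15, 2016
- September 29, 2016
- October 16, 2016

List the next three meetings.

The spacing grows by 3 each time: 8, 11, 14, 17 days.
Next gap: 20 days. October 16, 2016 + 20 days = November 5, 2016.
Next gap: 23 days. November 5, 2016 + 23 days = November 28, 2016.
Next gap: 26 days. November 28, 2016 + 26 days = December 24, 2016.

November 5, 2016; November 28, 2016; December 24, 2016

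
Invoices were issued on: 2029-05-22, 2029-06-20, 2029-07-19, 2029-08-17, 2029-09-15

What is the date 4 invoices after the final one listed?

2030-01-09

Every event comes 29 days after the last (29, 29, 29, 29).
2029-09-15 + 29 days = 2029-10-14.
2029-10-14 + 29 days = 2029-11-12.
2029-11-12 + 29 days = 2029-12-11.
2029-12-11 + 29 days = 2030-01-09.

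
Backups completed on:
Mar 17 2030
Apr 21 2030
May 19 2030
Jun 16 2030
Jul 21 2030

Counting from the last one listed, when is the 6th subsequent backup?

All dates are Sundays, 35, 28, 28, 35 days apart.
Specifically, the 3rd Sunday of each month.
3rd Sunday of August 2030: Aug 18 2030.
3rd Sunday of September 2030: Sep 15 2030.
3rd Sunday of October 2030: Oct 20 2030.
3rd Sunday of November 2030: Nov 17 2030.
3rd Sunday of December 2030: Dec 15 2030.
January 2031 — 3rd Sunday is Jan 19 2031.

Jan 19 2031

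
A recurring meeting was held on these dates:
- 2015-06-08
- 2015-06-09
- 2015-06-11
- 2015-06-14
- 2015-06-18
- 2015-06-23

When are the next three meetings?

2015-06-29, 2015-07-06, 2015-07-14

The spacing grows by 1 each time: 1, 2, 3, 4, 5 days.
Next gap: 6 days. 2015-06-23 + 6 days = 2015-06-29.
Next gap: 7 days. 2015-06-29 + 7 days = 2015-07-06.
Next gap: 8 days. 2015-07-06 + 8 days = 2015-07-14.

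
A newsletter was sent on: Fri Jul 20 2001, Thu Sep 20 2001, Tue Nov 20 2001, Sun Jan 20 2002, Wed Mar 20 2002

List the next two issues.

Each date is the 20th; the gaps (62, 61, 61, 59) track the month lengths.
The rule is the 20th of every 2 months.
May 2002: Mon May 20 2002.
Next: July 2002 → Sat Jul 20 2002.

Mon May 20 2002, Sat Jul 20 2002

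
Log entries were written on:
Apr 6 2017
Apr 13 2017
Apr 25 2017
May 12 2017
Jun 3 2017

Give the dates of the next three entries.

The spacing grows by 5 each time: 7, 12, 17, 22 days.
Next gap: 27 days. Jun 3 2017 + 27 days = Jun 30 2017.
Next gap: 32 days. Jun 30 2017 + 32 days = Aug 1 2017.
Next gap: 37 days. Aug 1 2017 + 37 days = Sep 7 2017.

Jun 30 2017, Aug 1 2017, Sep 7 2017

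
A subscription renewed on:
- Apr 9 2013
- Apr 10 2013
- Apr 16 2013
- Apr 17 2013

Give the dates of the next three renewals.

Apr 23 2013, Apr 24 2013, Apr 30 2013

Gaps: 1, 6, 1 days — not constant, but cyclic with period 2.
The events fall on every Tuesday and Wednesday.
The following Tuesday is Apr 23 2013.
The following Wednesday is Apr 24 2013.
The following Tuesday is Apr 30 2013.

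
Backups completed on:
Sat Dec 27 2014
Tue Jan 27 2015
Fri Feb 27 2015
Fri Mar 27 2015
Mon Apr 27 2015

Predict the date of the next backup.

Wed May 27 2015

Each date is the 27th; the gaps (31, 31, 28, 31) track the month lengths.
The rule is the 27th of each month.
Next: May 2015 → Wed May 27 2015.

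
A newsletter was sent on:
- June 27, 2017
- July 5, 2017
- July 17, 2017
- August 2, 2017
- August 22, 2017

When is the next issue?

September 15, 2017

Gaps: 8, 12, 16, 20 days — each gap is 4 larger than the previous one.
Next gap: 24 days. August 22, 2017 + 24 days = September 15, 2017.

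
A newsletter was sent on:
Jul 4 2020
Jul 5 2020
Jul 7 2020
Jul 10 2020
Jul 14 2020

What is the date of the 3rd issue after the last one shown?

Aug 1 2020

The spacing grows by 1 each time: 1, 2, 3, 4 days.
Next gap: 5 days. Jul 14 2020 + 5 days = Jul 19 2020.
Next gap: 6 days. Jul 19 2020 + 6 days = Jul 25 2020.
Next gap: 7 days. Jul 25 2020 + 7 days = Aug 1 2020.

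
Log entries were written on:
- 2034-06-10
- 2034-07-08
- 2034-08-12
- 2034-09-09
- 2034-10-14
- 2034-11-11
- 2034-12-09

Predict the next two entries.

2035-01-13, 2035-02-10

Gaps: 28, 35, 28, 35, 28, 28 days — a mix of 28 and 35. Every date is a Saturday.
Each is the 2nd Saturday of its month.
2nd Saturday of January 2035: 2035-01-13.
2nd Saturday of February 2035: 2035-02-10.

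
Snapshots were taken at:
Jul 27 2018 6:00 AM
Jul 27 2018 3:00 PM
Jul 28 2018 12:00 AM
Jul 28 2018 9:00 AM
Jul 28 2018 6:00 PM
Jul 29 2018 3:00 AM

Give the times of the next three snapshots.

The interval is a steady 9 hours (9, 9, 9, 9, 9).
Jul 29 2018 3:00 AM + 9 h = Jul 29 2018 12:00 PM.
Jul 29 2018 12:00 PM + 9 h = Jul 29 2018 9:00 PM.
Jul 29 2018 9:00 PM + 9 h = Jul 30 2018 6:00 AM.

Jul 29 2018 12:00 PM, Jul 29 2018 9:00 PM, Jul 30 2018 6:00 AM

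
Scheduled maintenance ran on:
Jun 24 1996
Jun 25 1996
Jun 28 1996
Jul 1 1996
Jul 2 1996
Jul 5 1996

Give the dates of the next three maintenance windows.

Every event lands on a Monday or Tuesday or Friday (gaps cycle 1, 3, 3, 1, 3).
So the schedule is: every Monday, Tuesday and Friday.
The following Monday is Jul 8 1996.
The following Tuesday is Jul 9 1996.
The following Friday is Jul 12 1996.

Jul 8 1996, Jul 9 1996, Jul 12 1996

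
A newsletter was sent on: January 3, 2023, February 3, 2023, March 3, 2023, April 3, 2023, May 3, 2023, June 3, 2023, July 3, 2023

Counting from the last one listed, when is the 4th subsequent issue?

Gaps: 31, 28, 31, 30, 31, 30 days — not constant. Every event is on the 3rd of the month.
Pattern: the 3rd of each month.
Next: August 2023 → August 3, 2023.
September 2023: September 3, 2023.
October 2023: October 3, 2023.
Next: November 2023 → November 3, 2023.

November 3, 2023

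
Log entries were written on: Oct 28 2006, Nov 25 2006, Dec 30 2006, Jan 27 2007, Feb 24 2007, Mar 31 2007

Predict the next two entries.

Apr 28 2007, May 26 2007

These are Saturdays with 28, 35, 28, 28, 35-day gaps.
Each is the final Saturday of its month — Dec 30 2006 is past the 28th, so '4th Saturday' doesn't fit.
April 2007 ends with Saturday Apr 28 2007.
Last Saturday of May 2007: May 26 2007.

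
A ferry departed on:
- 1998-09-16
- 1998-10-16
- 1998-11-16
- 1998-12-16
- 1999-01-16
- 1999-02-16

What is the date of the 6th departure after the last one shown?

1999-08-16

The day-of-month is always 16 (30, 31, 30, 31, 31 days between events).
So this recurs on the 16th of each month.
Next: March 1999 → 1999-03-16.
April 1999: 1999-04-16.
Next: May 1999 → 1999-05-16.
June 1999: 1999-06-16.
July 1999: 1999-07-16.
Next: August 1999 → 1999-08-16.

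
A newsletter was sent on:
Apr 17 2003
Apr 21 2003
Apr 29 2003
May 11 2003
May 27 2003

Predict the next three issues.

Jun 16 2003, Jul 10 2003, Aug 7 2003

Intervals are 4, 8, 12, 16 days — an arithmetic progression with common difference 4.
Next gap: 20 days. May 27 2003 + 20 days = Jun 16 2003.
Next gap: 24 days. Jun 16 2003 + 24 days = Jul 10 2003.
Next gap: 28 days. Jul 10 2003 + 28 days = Aug 7 2003.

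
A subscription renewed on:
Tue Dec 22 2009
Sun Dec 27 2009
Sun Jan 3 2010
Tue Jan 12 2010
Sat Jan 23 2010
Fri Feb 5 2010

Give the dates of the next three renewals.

Gaps: 5, 7, 9, 11, 13 days — each gap is 2 larger than the previous one.
Next gap: 15 days. Fri Feb 5 2010 + 15 days = Sat Feb 20 2010.
Next gap: 17 days. Sat Feb 20 2010 + 17 days = Tue Mar 9 2010.
Next gap: 19 days. Tue Mar 9 2010 + 19 days = Sun Mar 28 2010.

Sat Feb 20 2010, Tue Mar 9 2010, Sun Mar 28 2010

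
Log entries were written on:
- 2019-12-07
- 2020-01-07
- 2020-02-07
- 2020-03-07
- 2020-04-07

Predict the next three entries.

Gaps: 31, 31, 29, 31 days — not constant. Every event is on the 7th of the month.
Pattern: the 7th of each month.
May 2020: 2020-05-07.
Next: June 2020 → 2020-06-07.
July 2020: 2020-07-07.

2020-05-07, 2020-06-07, 2020-07-07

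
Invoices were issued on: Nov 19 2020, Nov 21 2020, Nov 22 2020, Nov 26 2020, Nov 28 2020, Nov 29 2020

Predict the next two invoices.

Dec 3 2020, Dec 5 2020

Gaps: 2, 1, 4, 2, 1 days — not constant, but cyclic with period 3.
The events fall on every Thursday, Saturday and Sunday.
The following Thursday is Dec 3 2020.
Next Saturday: Dec 5 2020.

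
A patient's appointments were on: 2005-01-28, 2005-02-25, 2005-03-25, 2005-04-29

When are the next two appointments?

2005-05-27, 2005-06-24

All Fridays; the gaps (28, 28, 35) vary with month length.
This is the last Friday of each month.
Last Friday of May 2005: 2005-05-27.
Last Friday of June 2005: 2005-06-24.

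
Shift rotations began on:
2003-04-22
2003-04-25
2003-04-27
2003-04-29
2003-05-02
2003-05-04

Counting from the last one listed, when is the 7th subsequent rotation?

2003-05-20

The gap pattern 3, 2, 2, 3, 2 repeats every 3 events.
These are the Tuesdays, Fridays and Sundays of each week.
Next Tuesday: 2003-05-06.
The following Friday is 2003-05-09.
Next Sunday: 2003-05-11.
Next Tuesday: 2003-05-13.
Next Friday: 2003-05-16.
Next Sunday: 2003-05-18.
The following Tuesday is 2003-05-20.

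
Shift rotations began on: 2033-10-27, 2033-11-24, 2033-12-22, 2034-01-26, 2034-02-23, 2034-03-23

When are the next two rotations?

2034-04-27, 2034-05-25

Gaps: 28, 28, 35, 28, 28 days — a mix of 28 and 35. Every date is a Thursday.
Each is the 4th Thursday of its month.
4th Thursday of April 2034: 2034-04-27.
4th Thursday of May 2034: 2034-05-25.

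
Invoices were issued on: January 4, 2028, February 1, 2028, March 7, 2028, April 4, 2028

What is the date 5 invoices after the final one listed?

September 5, 2028

Gaps: 28, 35, 28 days — a mix of 28 and 35. Every date is a Tuesday.
Each is the 1st Tuesday of its month.
1st Tuesday of May 2028: May 2, 2028.
June 2028 — 1st Tuesday is June 6, 2028.
July 2028 — 1st Tuesday is July 4, 2028.
1st Tuesday of August 2028: August 1, 2028.
1st Tuesday of September 2028: September 5, 2028.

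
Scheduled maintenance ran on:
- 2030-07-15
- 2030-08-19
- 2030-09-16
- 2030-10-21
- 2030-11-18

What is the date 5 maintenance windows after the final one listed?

2031-04-21

These are Mondays at 28- or 35-day spacing (35, 28, 35, 28).
The pattern: 3rd Monday of the month.
3rd Monday of December 2030: 2030-12-16.
January 2031 — 3rd Monday is 2031-01-20.
February 2031 — 3rd Monday is 2031-02-17.
3rd Monday of March 2031: 2031-03-17.
April 2031 — 3rd Monday is 2031-04-21.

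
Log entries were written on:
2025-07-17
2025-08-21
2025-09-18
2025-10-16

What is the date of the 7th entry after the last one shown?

2026-05-21

Gaps: 35, 28, 28 days — a mix of 28 and 35. Every date is a Thursday.
Each is the 3rd Thursday of its month.
3rd Thursday of November 2025: 2025-11-20.
3rd Thursday of December 2025: 2025-12-18.
January 2026 — 3rd Thursday is 2026-01-15.
3rd Thursday of February 2026: 2026-02-19.
3rd Thursday of March 2026: 2026-03-19.
April 2026 — 3rd Thursday is 2026-04-16.
3rd Thursday of May 2026: 2026-05-21.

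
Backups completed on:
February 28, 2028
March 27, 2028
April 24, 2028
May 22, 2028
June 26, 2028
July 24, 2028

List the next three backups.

August 28, 2028; September 25, 2028; October 23, 2028

Gaps: 28, 28, 28, 35, 28 days — a mix of 28 and 35. Every date is a Monday.
Each is the 4th Monday of its month.
4th Monday of August 2028: August 28, 2028.
September 2028 — 4th Monday is September 25, 2028.
October 2028 — 4th Monday is October 23, 2028.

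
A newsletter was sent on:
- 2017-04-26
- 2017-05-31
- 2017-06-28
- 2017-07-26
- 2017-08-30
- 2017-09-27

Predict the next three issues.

Every date is a Wednesday; gaps 35, 28, 28, 35, 28 days.
Each is the last Wednesday of its month (at least one falls on the 29th or later, ruling out '4th Wednesday').
October 2017 ends with Wednesday 2017-10-25.
Last Wednesday of November 2017: 2017-11-29.
December 2017 ends with Wednesday 2017-12-27.

2017-10-25, 2017-11-29, 2017-12-27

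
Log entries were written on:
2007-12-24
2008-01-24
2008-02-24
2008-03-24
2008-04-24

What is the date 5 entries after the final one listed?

2008-09-24

Gaps: 31, 31, 29, 31 days — not constant. Every event is on the 24th of the month.
Pattern: the 24th of each month.
May 2008: 2008-05-24.
Next: June 2008 → 2008-06-24.
Next: July 2008 → 2008-07-24.
Next: August 2008 → 2008-08-24.
September 2008: 2008-09-24.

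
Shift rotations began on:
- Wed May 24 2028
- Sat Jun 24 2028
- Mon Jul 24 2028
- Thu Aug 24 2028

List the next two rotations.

Sun Sep 24 2028, Tue Oct 24 2028

Each date is the 24th; the gaps (31, 30, 31) track the month lengths.
The rule is the 24th of each month.
September 2028: Sun Sep 24 2028.
October 2028: Tue Oct 24 2028.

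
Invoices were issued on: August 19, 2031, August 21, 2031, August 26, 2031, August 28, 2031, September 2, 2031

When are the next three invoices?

September 4, 2031; September 9, 2031; September 11, 2031

Gaps: 2, 5, 2, 5 days — not constant, but cyclic with period 2.
The events fall on every Tuesday and Thursday.
Next Thursday: September 4, 2031.
Next Tuesday: September 9, 2031.
The following Thursday is September 11, 2031.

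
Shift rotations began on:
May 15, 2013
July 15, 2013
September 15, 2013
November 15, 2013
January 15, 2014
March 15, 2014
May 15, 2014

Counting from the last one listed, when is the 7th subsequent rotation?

Each date is the 15th; the gaps (61, 62, 61, 61, 59, 61) track the month lengths.
The rule is the 15th of every 2 months.
July 2014: July 15, 2014.
September 2014: September 15, 2014.
Next: November 2014 → November 15, 2014.
Next: January 2015 → January 15, 2015.
March 2015: March 15, 2015.
Next: May 2015 → May 15, 2015.
Next: July 2015 → July 15, 2015.

July 15, 2015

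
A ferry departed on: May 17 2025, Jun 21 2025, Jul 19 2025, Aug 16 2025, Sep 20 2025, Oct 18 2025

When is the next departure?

Nov 15 2025

Gaps: 35, 28, 28, 35, 28 days — a mix of 28 and 35. Every date is a Saturday.
Each is the 3rd Saturday of its month.
November 2025 — 3rd Saturday is Nov 15 2025.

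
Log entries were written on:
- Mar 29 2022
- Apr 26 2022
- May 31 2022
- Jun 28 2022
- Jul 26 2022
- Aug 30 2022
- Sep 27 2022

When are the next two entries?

Oct 25 2022, Nov 29 2022

All Tuesdays; the gaps (28, 35, 28, 28, 35, 28) vary with month length.
This is the last Tuesday of each month.
Last Tuesday of October 2022: Oct 25 2022.
November 2022 ends with Tuesday Nov 29 2022.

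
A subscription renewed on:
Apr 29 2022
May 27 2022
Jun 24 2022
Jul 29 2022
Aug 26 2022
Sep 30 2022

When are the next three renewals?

These are Fridays with 28, 28, 35, 28, 35-day gaps.
Each is the final Friday of its month — Apr 29 2022 is past the 28th, so '4th Friday' doesn't fit.
Last Friday of October 2022: Oct 28 2022.
November 2022 ends with Friday Nov 25 2022.
December 2022 ends with Friday Dec 30 2022.

Oct 28 2022, Nov 25 2022, Dec 30 2022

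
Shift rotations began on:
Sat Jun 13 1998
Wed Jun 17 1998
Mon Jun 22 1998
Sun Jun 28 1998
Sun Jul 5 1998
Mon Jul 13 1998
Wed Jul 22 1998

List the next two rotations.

Gaps: 4, 5, 6, 7, 8, 9 days — each gap is 1 larger than the previous one.
Next gap: 10 days. Wed Jul 22 1998 + 10 days = Sat Aug 1 1998.
Next gap: 11 days. Sat Aug 1 1998 + 11 days = Wed Aug 12 1998.

Sat Aug 1 1998, Wed Aug 12 1998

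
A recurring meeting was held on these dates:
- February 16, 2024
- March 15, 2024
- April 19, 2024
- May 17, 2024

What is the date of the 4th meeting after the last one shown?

September 20, 2024

Gaps: 28, 35, 28 days — a mix of 28 and 35. Every date is a Friday.
Each is the 3rd Friday of its month.
June 2024 — 3rd Friday is June 21, 2024.
July 2024 — 3rd Friday is July 19, 2024.
August 2024 — 3rd Friday is August 16, 2024.
September 2024 — 3rd Friday is September 20, 2024.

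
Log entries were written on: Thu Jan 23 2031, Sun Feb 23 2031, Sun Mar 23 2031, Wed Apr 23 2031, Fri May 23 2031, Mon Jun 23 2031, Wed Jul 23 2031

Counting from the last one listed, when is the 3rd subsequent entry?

Gaps: 31, 28, 31, 30, 31, 30 days — not constant. Every event is on the 23rd of the month.
Pattern: the 23rd of each month.
Next: August 2031 → Sat Aug 23 2031.
Next: September 2031 → Tue Sep 23 2031.
Next: October 2031 → Thu Oct 23 2031.

Thu Oct 23 2031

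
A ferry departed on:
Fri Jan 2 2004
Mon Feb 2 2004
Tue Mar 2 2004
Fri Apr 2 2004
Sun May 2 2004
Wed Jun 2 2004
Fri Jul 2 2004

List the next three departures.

Gaps: 31, 29, 31, 30, 31, 30 days — not constant. Every event is on the 2nd of the month.
Pattern: the 2nd of each month.
August 2004: Mon Aug 2 2004.
September 2004: Thu Sep 2 2004.
October 2004: Sat Oct 2 2004.

Mon Aug 2 2004, Thu Sep 2 2004, Sat Oct 2 2004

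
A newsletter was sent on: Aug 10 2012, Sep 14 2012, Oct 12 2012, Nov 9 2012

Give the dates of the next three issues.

Dec 14 2012, Jan 11 2013, Feb 8 2013

All dates are Fridays, 35, 28, 28 days apart.
Specifically, the 2nd Friday of each month.
December 2012 — 2nd Friday is Dec 14 2012.
January 2013 — 2nd Friday is Jan 11 2013.
2nd Friday of February 2013: Feb 8 2013.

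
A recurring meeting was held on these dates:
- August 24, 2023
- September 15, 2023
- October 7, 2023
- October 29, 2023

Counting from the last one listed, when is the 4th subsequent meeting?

Every event comes 22 days after the last (22, 22, 22).
October 29, 2023 + 22 days = November 20, 2023.
November 20, 2023 + 22 days = December 12, 2023.
December 12, 2023 + 22 days = January 3, 2024.
January 3, 2024 + 22 days = January 25, 2024.

January 25, 2024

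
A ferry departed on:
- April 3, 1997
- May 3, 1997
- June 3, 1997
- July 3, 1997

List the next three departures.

August 3, 1997; September 3, 1997; October 3, 1997

Each date is the 3rd; the gaps (30, 31, 30) track the month lengths.
The rule is the 3rd of each month.
Next: August 1997 → August 3, 1997.
Next: September 1997 → September 3, 1997.
Next: October 1997 → October 3, 1997.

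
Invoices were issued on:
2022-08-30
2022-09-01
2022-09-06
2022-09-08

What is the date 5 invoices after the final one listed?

2022-09-27

Every event lands on a Tuesday or Thursday (gaps cycle 2, 5, 2).
So the schedule is: every Tuesday and Thursday.
The following Tuesday is 2022-09-13.
The following Thursday is 2022-09-15.
The following Tuesday is 2022-09-20.
Next Thursday: 2022-09-22.
Next Tuesday: 2022-09-27.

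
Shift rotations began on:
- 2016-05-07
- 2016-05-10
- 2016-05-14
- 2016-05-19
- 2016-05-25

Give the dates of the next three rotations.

The spacing grows by 1 each time: 3, 4, 5, 6 days.
Next gap: 7 days. 2016-05-25 + 7 days = 2016-06-01.
Next gap: 8 days. 2016-06-01 + 8 days = 2016-06-09.
Next gap: 9 days. 2016-06-09 + 9 days = 2016-06-18.

2016-06-01, 2016-06-09, 2016-06-18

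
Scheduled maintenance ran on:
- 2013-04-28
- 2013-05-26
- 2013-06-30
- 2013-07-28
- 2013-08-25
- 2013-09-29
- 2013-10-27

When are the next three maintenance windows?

These are Sundays with 28, 35, 28, 28, 35, 28-day gaps.
Each is the final Sunday of its month — 2013-06-30 is past the 28th, so '4th Sunday' doesn't fit.
November 2013 ends with Sunday 2013-11-24.
December 2013 ends with Sunday 2013-12-29.
January 2014 ends with Sunday 2014-01-26.

2013-11-24, 2013-12-29, 2014-01-26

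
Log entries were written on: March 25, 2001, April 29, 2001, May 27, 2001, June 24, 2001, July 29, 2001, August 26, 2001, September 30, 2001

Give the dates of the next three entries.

October 28, 2001; November 25, 2001; December 30, 2001

All Sundays; the gaps (35, 28, 28, 35, 28, 35) vary with month length.
This is the last Sunday of each month.
Last Sunday of October 2001: October 28, 2001.
November 2001 ends with Sunday November 25, 2001.
Last Sunday of December 2001: December 30, 2001.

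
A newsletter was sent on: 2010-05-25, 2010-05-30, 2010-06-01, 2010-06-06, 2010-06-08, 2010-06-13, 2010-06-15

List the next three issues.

The gap pattern 5, 2, 5, 2, 5, 2 repeats every 2 events.
These are the Tuesdays and Sundays of each week.
The following Sunday is 2010-06-20.
Next Tuesday: 2010-06-22.
Next Sunday: 2010-06-27.

2010-06-20, 2010-06-22, 2010-06-27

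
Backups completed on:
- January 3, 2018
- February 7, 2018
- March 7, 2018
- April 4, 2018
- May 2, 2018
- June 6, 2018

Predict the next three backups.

Gaps: 35, 28, 28, 28, 35 days — a mix of 28 and 35. Every date is a Wednesday.
Each is the 1st Wednesday of its month.
July 2018 — 1st Wednesday is July 4, 2018.
August 2018 — 1st Wednesday is August 1, 2018.
1st Wednesday of September 2018: September 5, 2018.

July 4, 2018; August 1, 2018; September 5, 2018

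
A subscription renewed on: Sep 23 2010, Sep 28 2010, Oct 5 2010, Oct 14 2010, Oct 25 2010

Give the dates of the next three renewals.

Nov 7 2010, Nov 22 2010, Dec 9 2010

Gaps: 5, 7, 9, 11 days — each gap is 2 larger than the previous one.
Next gap: 13 days. Oct 25 2010 + 13 days = Nov 7 2010.
Next gap: 15 days. Nov 7 2010 + 15 days = Nov 22 2010.
Next gap: 17 days. Nov 22 2010 + 17 days = Dec 9 2010.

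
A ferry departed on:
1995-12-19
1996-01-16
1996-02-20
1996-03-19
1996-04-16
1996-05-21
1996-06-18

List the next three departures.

1996-07-16, 1996-08-20, 1996-09-17

These are Tuesdays at 28- or 35-day spacing (28, 35, 28, 28, 35, 28).
The pattern: 3rd Tuesday of the month.
July 1996 — 3rd Tuesday is 1996-07-16.
3rd Tuesday of August 1996: 1996-08-20.
September 1996 — 3rd Tuesday is 1996-09-17.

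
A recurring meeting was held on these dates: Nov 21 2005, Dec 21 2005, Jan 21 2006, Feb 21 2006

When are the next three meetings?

Mar 21 2006, Apr 21 2006, May 21 2006

Gaps: 30, 31, 31 days — not constant. Every event is on the 21st of the month.
Pattern: the 21st of each month.
March 2006: Mar 21 2006.
April 2006: Apr 21 2006.
Next: May 2006 → May 21 2006.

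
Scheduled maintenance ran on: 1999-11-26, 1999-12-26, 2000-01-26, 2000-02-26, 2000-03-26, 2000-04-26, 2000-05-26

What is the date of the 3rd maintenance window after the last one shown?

Gaps: 30, 31, 31, 29, 31, 30 days — not constant. Every event is on the 26th of the month.
Pattern: the 26th of each month.
Next: June 2000 → 2000-06-26.
July 2000: 2000-07-26.
August 2000: 2000-08-26.

2000-08-26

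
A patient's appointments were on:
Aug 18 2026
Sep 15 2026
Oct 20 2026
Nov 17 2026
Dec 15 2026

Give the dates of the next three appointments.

Jan 19 2027, Feb 16 2027, Mar 16 2027

All dates are Tuesdays, 28, 35, 28, 28 days apart.
Specifically, the 3rd Tuesday of each month.
3rd Tuesday of January 2027: Jan 19 2027.
February 2027 — 3rd Tuesday is Feb 16 2027.
3rd Tuesday of March 2027: Mar 16 2027.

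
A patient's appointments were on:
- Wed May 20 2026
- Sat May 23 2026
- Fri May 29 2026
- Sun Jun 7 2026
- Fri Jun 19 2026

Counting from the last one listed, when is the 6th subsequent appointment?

Gaps: 3, 6, 9, 12 days — each gap is 3 larger than the previous one.
Next gap: 15 days. Fri Jun 19 2026 + 15 days = Sat Jul 4 2026.
Next gap: 18 days. Sat Jul 4 2026 + 18 days = Wed Jul 22 2026.
Next gap: 21 days. Wed Jul 22 2026 + 21 days = Wed Aug 12 2026.
Next gap: 24 days. Wed Aug 12 2026 + 24 days = Sat Sep 5 2026.
Next gap: 27 days. Sat Sep 5 2026 + 27 days = Fri Oct 2 2026.
Next gap: 30 days. Fri Oct 2 2026 + 30 days = Sun Nov 1 2026.

Sun Nov 1 2026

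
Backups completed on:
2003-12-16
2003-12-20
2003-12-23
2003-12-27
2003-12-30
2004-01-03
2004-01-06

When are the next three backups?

Every event lands on a Tuesday or Saturday (gaps cycle 4, 3, 4, 3, 4, 3).
So the schedule is: every Tuesday and Saturday.
Next Saturday: 2004-01-10.
The following Tuesday is 2004-01-13.
Next Saturday: 2004-01-17.

2004-01-10, 2004-01-13, 2004-01-17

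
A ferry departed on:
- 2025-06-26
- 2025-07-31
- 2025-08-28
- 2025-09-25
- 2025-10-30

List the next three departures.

2025-11-27, 2025-12-25, 2026-01-29

These are Thursdays with 35, 28, 28, 35-day gaps.
Each is the final Thursday of its month — 2025-07-31 is past the 28th, so '4th Thursday' doesn't fit.
November 2025 ends with Thursday 2025-11-27.
Last Thursday of December 2025: 2025-12-25.
January 2026 ends with Thursday 2026-01-29.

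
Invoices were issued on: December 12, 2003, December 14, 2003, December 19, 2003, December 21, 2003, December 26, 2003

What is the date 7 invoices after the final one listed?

January 18, 2004

The gap pattern 2, 5, 2, 5 repeats every 2 events.
These are the Fridays and Sundays of each week.
The following Sunday is December 28, 2003.
The following Friday is January 2, 2004.
The following Sunday is January 4, 2004.
The following Friday is January 9, 2004.
Next Sunday: January 11, 2004.
The following Friday is January 16, 2004.
Next Sunday: January 18, 2004.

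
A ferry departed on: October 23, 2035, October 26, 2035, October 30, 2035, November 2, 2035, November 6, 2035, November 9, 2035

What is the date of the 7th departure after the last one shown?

December 4, 2035

The gap pattern 3, 4, 3, 4, 3 repeats every 2 events.
These are the Tuesdays and Fridays of each week.
The following Tuesday is November 13, 2035.
The following Friday is November 16, 2035.
Next Tuesday: November 20, 2035.
Next Friday: November 23, 2035.
Next Tuesday: November 27, 2035.
Next Friday: November 30, 2035.
Next Tuesday: December 4, 2035.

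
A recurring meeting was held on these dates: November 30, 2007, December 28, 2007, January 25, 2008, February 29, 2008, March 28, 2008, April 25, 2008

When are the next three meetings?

May 30, 2008; June 27, 2008; July 25, 2008

These are Fridays with 28, 28, 35, 28, 28-day gaps.
Each is the final Friday of its month — November 30, 2007 is past the 28th, so '4th Friday' doesn't fit.
May 2008 ends with Friday May 30, 2008.
June 2008 ends with Friday June 27, 2008.
July 2008 ends with Friday July 25, 2008.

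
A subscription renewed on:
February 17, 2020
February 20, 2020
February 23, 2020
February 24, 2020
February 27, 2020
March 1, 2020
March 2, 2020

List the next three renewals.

Every event lands on a Monday or Thursday or Sunday (gaps cycle 3, 3, 1, 3, 3, 1).
So the schedule is: every Monday, Thursday and Sunday.
Next Thursday: March 5, 2020.
Next Sunday: March 8, 2020.
Next Monday: March 9, 2020.

March 5, 2020; March 8, 2020; March 9, 2020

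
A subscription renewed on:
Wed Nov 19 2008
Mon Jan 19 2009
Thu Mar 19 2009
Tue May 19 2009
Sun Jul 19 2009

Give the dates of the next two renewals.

The day-of-month is always 19 (61, 59, 61, 61 days between events).
So this recurs on the 19th of every 2 months.
September 2009: Sat Sep 19 2009.
November 2009: Thu Nov 19 2009.

Sat Sep 19 2009, Thu Nov 19 2009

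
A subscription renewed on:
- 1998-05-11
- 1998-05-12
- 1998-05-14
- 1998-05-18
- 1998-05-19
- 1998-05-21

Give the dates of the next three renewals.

1998-05-25, 1998-05-26, 1998-05-28

Every event lands on a Monday or Tuesday or Thursday (gaps cycle 1, 2, 4, 1, 2).
So the schedule is: every Monday, Tuesday and Thursday.
Next Monday: 1998-05-25.
The following Tuesday is 1998-05-26.
Next Thursday: 1998-05-28.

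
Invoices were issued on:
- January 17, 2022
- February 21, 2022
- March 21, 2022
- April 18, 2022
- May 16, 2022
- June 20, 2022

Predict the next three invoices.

These are Mondays at 28- or 35-day spacing (35, 28, 28, 28, 35).
The pattern: 3rd Monday of the month.
3rd Monday of July 2022: July 18, 2022.
3rd Monday of August 2022: August 15, 2022.
3rd Monday of September 2022: September 19, 2022.

July 18, 2022; August 15, 2022; September 19, 2022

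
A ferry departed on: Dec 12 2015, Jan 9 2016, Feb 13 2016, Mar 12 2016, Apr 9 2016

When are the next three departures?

May 14 2016, Jun 11 2016, Jul 9 2016

All dates are Saturdays, 28, 35, 28, 28 days apart.
Specifically, the 2nd Saturday of each month.
2nd Saturday of May 2016: May 14 2016.
2nd Saturday of June 2016: Jun 11 2016.
July 2016 — 2nd Saturday is Jul 9 2016.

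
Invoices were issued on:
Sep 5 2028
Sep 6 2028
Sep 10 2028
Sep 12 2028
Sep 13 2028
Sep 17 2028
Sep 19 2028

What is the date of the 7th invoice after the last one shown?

Every event lands on a Tuesday or Wednesday or Sunday (gaps cycle 1, 4, 2, 1, 4, 2).
So the schedule is: every Tuesday, Wednesday and Sunday.
Next Wednesday: Sep 20 2028.
Next Sunday: Sep 24 2028.
The following Tuesday is Sep 26 2028.
Next Wednesday: Sep 27 2028.
The following Sunday is Oct 1 2028.
The following Tuesday is Oct 3 2028.
The following Wednesday is Oct 4 2028.

Oct 4 2028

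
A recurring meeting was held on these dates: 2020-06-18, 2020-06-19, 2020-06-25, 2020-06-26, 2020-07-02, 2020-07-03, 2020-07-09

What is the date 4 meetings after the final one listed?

Gaps: 1, 6, 1, 6, 1, 6 days — not constant, but cyclic with period 2.
The events fall on every Thursday and Friday.
Next Friday: 2020-07-10.
Next Thursday: 2020-07-16.
Next Friday: 2020-07-17.
The following Thursday is 2020-07-23.

2020-07-23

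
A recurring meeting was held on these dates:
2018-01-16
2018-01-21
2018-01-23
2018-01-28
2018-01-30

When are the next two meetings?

Every event lands on a Tuesday or Sunday (gaps cycle 5, 2, 5, 2).
So the schedule is: every Tuesday and Sunday.
The following Sunday is 2018-02-04.
The following Tuesday is 2018-02-06.

2018-02-04, 2018-02-06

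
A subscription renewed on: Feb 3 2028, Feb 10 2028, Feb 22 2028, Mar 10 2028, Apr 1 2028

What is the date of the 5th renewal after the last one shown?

Intervals are 7, 12, 17, 22 days — an arithmetic progression with common difference 5.
Next gap: 27 days. Apr 1 2028 + 27 days = Apr 28 2028.
Next gap: 32 days. Apr 28 2028 + 32 days = May 30 2028.
Next gap: 37 days. May 30 2028 + 37 days = Jul 6 2028.
Next gap: 42 days. Jul 6 2028 + 42 days = Aug 17 2028.
Next gap: 47 days. Aug 17 2028 + 47 days = Oct 3 2028.

Oct 3 2028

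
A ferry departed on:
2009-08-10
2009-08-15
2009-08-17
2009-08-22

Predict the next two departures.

2009-08-24, 2009-08-29

The gap pattern 5, 2, 5 repeats every 2 events.
These are the Mondays and Saturdays of each week.
The following Monday is 2009-08-24.
The following Saturday is 2009-08-29.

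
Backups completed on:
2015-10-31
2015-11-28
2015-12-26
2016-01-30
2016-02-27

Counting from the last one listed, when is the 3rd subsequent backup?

2016-05-28

These are Saturdays with 28, 28, 35, 28-day gaps.
Each is the final Saturday of its month — 2015-10-31 is past the 28th, so '4th Saturday' doesn't fit.
March 2016 ends with Saturday 2016-03-26.
April 2016 ends with Saturday 2016-04-30.
May 2016 ends with Saturday 2016-05-28.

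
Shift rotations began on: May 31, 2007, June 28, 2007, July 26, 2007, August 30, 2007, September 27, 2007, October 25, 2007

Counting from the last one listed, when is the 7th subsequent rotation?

These are Thursdays with 28, 28, 35, 28, 28-day gaps.
Each is the final Thursday of its month — May 31, 2007 is past the 28th, so '4th Thursday' doesn't fit.
Last Thursday of November 2007: November 29, 2007.
December 2007 ends with Thursday December 27, 2007.
Last Thursday of January 2008: January 31, 2008.
Last Thursday of February 2008: February 28, 2008.
Last Thursday of March 2008: March 27, 2008.
Last Thursday of April 2008: April 24, 2008.
May 2008 ends with Thursday May 29, 2008.

May 29, 2008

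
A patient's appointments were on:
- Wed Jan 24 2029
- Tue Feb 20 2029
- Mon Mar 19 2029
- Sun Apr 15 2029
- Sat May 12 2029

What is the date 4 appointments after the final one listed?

Gaps between consecutive events: 27, 27, 27, 27 days — a constant 27-day interval.
Sat May 12 2029 + 27 days = Fri Jun 8 2029.
Fri Jun 8 2029 + 27 days = Thu Jul 5 2029.
Thu Jul 5 2029 + 27 days = Wed Aug 1 2029.
Wed Aug 1 2029 + 27 days = Tue Aug 28 2029.

Tue Aug 28 2029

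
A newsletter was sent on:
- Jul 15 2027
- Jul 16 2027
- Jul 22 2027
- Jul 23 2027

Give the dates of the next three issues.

Every event lands on a Thursday or Friday (gaps cycle 1, 6, 1).
So the schedule is: every Thursday and Friday.
The following Thursday is Jul 29 2027.
The following Friday is Jul 30 2027.
The following Thursday is Aug 5 2027.

Jul 29 2027, Jul 30 2027, Aug 5 2027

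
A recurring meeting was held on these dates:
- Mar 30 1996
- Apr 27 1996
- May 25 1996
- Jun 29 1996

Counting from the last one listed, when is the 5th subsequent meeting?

Nov 30 1996

Every date is a Saturday; gaps 28, 28, 35 days.
Each is the last Saturday of its month (at least one falls on the 29th or later, ruling out '4th Saturday').
Last Saturday of July 1996: Jul 27 1996.
Last Saturday of August 1996: Aug 31 1996.
Last Saturday of September 1996: Sep 28 1996.
October 1996 ends with Saturday Oct 26 1996.
Last Saturday of November 1996: Nov 30 1996.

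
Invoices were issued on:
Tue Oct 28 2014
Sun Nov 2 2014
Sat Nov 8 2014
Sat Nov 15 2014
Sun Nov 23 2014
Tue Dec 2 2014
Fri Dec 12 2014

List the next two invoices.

Tue Dec 23 2014, Sun Jan 4 2015

Gaps: 5, 6, 7, 8, 9, 10 days — each gap is 1 larger than the previous one.
Next gap: 11 days. Fri Dec 12 2014 + 11 days = Tue Dec 23 2014.
Next gap: 12 days. Tue Dec 23 2014 + 12 days = Sun Jan 4 2015.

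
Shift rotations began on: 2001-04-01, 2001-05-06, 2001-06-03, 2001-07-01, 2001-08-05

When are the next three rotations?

2001-09-02, 2001-10-07, 2001-11-04

All dates are Sundays, 35, 28, 28, 35 days apart.
Specifically, the 1st Sunday of each month.
1st Sunday of September 2001: 2001-09-02.
October 2001 — 1st Sunday is 2001-10-07.
1st Sunday of November 2001: 2001-11-04.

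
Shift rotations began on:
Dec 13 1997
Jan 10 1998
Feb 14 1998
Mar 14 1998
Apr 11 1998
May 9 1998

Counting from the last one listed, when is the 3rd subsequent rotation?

Aug 8 1998

All dates are Saturdays, 28, 35, 28, 28, 28 days apart.
Specifically, the 2nd Saturday of each month.
June 1998 — 2nd Saturday is Jun 13 1998.
July 1998 — 2nd Saturday is Jul 11 1998.
2nd Saturday of August 1998: Aug 8 1998.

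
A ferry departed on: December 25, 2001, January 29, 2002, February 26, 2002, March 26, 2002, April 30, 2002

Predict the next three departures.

May 28, 2002; June 25, 2002; July 30, 2002

Every date is a Tuesday; gaps 35, 28, 28, 35 days.
Each is the last Tuesday of its month (at least one falls on the 29th or later, ruling out '4th Tuesday').
May 2002 ends with Tuesday May 28, 2002.
June 2002 ends with Tuesday June 25, 2002.
Last Tuesday of July 2002: July 30, 2002.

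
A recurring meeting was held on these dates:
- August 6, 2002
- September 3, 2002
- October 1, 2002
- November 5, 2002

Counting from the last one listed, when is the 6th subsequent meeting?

These are Tuesdays at 28- or 35-day spacing (28, 28, 35).
The pattern: 1st Tuesday of the month.
1st Tuesday of December 2002: December 3, 2002.
January 2003 — 1st Tuesday is January 7, 2003.
1st Tuesday of February 2003: February 4, 2003.
1st Tuesday of March 2003: March 4, 2003.
April 2003 — 1st Tuesday is April 1, 2003.
May 2003 — 1st Tuesday is May 6, 2003.

May 6, 2003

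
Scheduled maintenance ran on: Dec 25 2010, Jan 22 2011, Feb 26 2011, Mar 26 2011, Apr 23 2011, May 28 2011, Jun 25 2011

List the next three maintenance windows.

Jul 23 2011, Aug 27 2011, Sep 24 2011

Gaps: 28, 35, 28, 28, 35, 28 days — a mix of 28 and 35. Every date is a Saturday.
Each is the 4th Saturday of its month.
4th Saturday of July 2011: Jul 23 2011.
4th Saturday of August 2011: Aug 27 2011.
September 2011 — 4th Saturday is Sep 24 2011.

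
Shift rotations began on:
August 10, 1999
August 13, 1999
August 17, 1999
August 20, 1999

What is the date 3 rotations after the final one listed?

Every event lands on a Tuesday or Friday (gaps cycle 3, 4, 3).
So the schedule is: every Tuesday and Friday.
The following Tuesday is August 24, 1999.
Next Friday: August 27, 1999.
The following Tuesday is August 31, 1999.

August 31, 1999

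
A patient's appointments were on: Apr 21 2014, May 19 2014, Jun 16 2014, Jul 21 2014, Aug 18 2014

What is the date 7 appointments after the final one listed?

All dates are Mondays, 28, 28, 35, 28 days apart.
Specifically, the 3rd Monday of each month.
3rd Monday of September 2014: Sep 15 2014.
October 2014 — 3rd Monday is Oct 20 2014.
November 2014 — 3rd Monday is Nov 17 2014.
December 2014 — 3rd Monday is Dec 15 2014.
January 2015 — 3rd Monday is Jan 19 2015.
February 2015 — 3rd Monday is Feb 16 2015.
March 2015 — 3rd Monday is Mar 16 2015.

Mar 16 2015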